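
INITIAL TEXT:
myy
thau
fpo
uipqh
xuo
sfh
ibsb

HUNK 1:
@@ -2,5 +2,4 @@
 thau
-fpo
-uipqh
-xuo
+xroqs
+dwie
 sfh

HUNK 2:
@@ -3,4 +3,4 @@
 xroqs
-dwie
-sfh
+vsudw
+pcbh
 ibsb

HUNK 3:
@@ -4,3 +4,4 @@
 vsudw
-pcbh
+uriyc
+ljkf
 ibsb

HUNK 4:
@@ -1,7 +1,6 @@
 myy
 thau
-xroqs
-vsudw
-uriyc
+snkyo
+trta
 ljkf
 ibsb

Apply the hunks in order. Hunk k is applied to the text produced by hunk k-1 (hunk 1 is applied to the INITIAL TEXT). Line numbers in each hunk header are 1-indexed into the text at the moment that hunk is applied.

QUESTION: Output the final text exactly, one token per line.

Hunk 1: at line 2 remove [fpo,uipqh,xuo] add [xroqs,dwie] -> 6 lines: myy thau xroqs dwie sfh ibsb
Hunk 2: at line 3 remove [dwie,sfh] add [vsudw,pcbh] -> 6 lines: myy thau xroqs vsudw pcbh ibsb
Hunk 3: at line 4 remove [pcbh] add [uriyc,ljkf] -> 7 lines: myy thau xroqs vsudw uriyc ljkf ibsb
Hunk 4: at line 1 remove [xroqs,vsudw,uriyc] add [snkyo,trta] -> 6 lines: myy thau snkyo trta ljkf ibsb

Answer: myy
thau
snkyo
trta
ljkf
ibsb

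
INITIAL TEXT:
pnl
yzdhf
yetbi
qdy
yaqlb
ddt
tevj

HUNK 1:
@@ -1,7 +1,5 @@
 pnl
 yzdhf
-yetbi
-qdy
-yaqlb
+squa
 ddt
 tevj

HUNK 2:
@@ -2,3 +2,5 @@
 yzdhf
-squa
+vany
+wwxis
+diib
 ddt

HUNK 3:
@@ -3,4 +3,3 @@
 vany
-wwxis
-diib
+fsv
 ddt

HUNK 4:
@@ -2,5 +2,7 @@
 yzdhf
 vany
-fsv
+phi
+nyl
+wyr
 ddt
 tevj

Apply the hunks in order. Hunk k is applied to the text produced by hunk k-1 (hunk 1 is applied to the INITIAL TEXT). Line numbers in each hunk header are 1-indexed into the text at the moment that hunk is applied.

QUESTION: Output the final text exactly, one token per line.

Hunk 1: at line 1 remove [yetbi,qdy,yaqlb] add [squa] -> 5 lines: pnl yzdhf squa ddt tevj
Hunk 2: at line 2 remove [squa] add [vany,wwxis,diib] -> 7 lines: pnl yzdhf vany wwxis diib ddt tevj
Hunk 3: at line 3 remove [wwxis,diib] add [fsv] -> 6 lines: pnl yzdhf vany fsv ddt tevj
Hunk 4: at line 2 remove [fsv] add [phi,nyl,wyr] -> 8 lines: pnl yzdhf vany phi nyl wyr ddt tevj

Answer: pnl
yzdhf
vany
phi
nyl
wyr
ddt
tevj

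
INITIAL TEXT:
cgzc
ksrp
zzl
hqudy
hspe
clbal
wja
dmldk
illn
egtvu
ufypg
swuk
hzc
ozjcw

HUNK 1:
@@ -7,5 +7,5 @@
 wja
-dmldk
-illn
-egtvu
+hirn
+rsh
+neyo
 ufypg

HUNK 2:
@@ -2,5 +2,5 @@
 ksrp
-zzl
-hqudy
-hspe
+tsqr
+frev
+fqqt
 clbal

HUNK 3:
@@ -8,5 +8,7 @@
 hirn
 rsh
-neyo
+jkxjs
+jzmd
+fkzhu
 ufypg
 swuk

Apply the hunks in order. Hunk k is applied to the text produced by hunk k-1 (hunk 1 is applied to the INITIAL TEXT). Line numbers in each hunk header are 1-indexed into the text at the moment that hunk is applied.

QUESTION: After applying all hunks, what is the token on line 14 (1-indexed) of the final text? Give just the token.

Hunk 1: at line 7 remove [dmldk,illn,egtvu] add [hirn,rsh,neyo] -> 14 lines: cgzc ksrp zzl hqudy hspe clbal wja hirn rsh neyo ufypg swuk hzc ozjcw
Hunk 2: at line 2 remove [zzl,hqudy,hspe] add [tsqr,frev,fqqt] -> 14 lines: cgzc ksrp tsqr frev fqqt clbal wja hirn rsh neyo ufypg swuk hzc ozjcw
Hunk 3: at line 8 remove [neyo] add [jkxjs,jzmd,fkzhu] -> 16 lines: cgzc ksrp tsqr frev fqqt clbal wja hirn rsh jkxjs jzmd fkzhu ufypg swuk hzc ozjcw
Final line 14: swuk

Answer: swuk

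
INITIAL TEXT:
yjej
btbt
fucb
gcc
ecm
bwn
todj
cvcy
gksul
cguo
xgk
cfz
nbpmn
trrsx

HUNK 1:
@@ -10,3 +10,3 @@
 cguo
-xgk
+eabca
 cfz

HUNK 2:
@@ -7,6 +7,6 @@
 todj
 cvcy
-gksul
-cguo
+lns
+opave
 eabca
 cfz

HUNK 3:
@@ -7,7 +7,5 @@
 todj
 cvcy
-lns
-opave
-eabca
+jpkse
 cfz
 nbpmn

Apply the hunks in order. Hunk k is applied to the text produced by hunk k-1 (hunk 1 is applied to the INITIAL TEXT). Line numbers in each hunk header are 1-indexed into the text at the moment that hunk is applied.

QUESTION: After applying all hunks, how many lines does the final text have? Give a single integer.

Answer: 12

Derivation:
Hunk 1: at line 10 remove [xgk] add [eabca] -> 14 lines: yjej btbt fucb gcc ecm bwn todj cvcy gksul cguo eabca cfz nbpmn trrsx
Hunk 2: at line 7 remove [gksul,cguo] add [lns,opave] -> 14 lines: yjej btbt fucb gcc ecm bwn todj cvcy lns opave eabca cfz nbpmn trrsx
Hunk 3: at line 7 remove [lns,opave,eabca] add [jpkse] -> 12 lines: yjej btbt fucb gcc ecm bwn todj cvcy jpkse cfz nbpmn trrsx
Final line count: 12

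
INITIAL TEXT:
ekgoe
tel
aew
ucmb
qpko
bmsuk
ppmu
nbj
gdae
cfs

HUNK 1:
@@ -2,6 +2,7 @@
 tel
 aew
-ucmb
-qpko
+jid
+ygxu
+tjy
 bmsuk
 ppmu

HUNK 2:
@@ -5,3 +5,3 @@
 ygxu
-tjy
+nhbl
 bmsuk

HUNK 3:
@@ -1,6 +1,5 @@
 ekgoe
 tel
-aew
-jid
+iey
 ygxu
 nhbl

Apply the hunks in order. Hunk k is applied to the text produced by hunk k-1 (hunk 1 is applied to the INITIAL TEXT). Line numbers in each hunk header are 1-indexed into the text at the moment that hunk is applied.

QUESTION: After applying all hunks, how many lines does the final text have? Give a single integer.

Hunk 1: at line 2 remove [ucmb,qpko] add [jid,ygxu,tjy] -> 11 lines: ekgoe tel aew jid ygxu tjy bmsuk ppmu nbj gdae cfs
Hunk 2: at line 5 remove [tjy] add [nhbl] -> 11 lines: ekgoe tel aew jid ygxu nhbl bmsuk ppmu nbj gdae cfs
Hunk 3: at line 1 remove [aew,jid] add [iey] -> 10 lines: ekgoe tel iey ygxu nhbl bmsuk ppmu nbj gdae cfs
Final line count: 10

Answer: 10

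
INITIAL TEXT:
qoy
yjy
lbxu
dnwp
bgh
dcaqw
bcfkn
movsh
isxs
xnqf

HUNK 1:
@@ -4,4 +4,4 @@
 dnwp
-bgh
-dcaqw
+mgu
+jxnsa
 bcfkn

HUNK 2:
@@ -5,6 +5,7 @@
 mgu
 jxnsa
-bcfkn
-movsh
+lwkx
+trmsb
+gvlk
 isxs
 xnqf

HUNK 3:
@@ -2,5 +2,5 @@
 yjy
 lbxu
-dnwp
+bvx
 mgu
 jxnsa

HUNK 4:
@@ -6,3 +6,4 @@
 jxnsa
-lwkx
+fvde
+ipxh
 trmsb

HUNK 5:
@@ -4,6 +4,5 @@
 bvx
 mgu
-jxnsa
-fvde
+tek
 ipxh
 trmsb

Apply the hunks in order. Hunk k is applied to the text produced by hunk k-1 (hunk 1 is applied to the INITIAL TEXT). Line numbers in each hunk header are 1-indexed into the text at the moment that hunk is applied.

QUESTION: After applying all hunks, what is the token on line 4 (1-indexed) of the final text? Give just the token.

Answer: bvx

Derivation:
Hunk 1: at line 4 remove [bgh,dcaqw] add [mgu,jxnsa] -> 10 lines: qoy yjy lbxu dnwp mgu jxnsa bcfkn movsh isxs xnqf
Hunk 2: at line 5 remove [bcfkn,movsh] add [lwkx,trmsb,gvlk] -> 11 lines: qoy yjy lbxu dnwp mgu jxnsa lwkx trmsb gvlk isxs xnqf
Hunk 3: at line 2 remove [dnwp] add [bvx] -> 11 lines: qoy yjy lbxu bvx mgu jxnsa lwkx trmsb gvlk isxs xnqf
Hunk 4: at line 6 remove [lwkx] add [fvde,ipxh] -> 12 lines: qoy yjy lbxu bvx mgu jxnsa fvde ipxh trmsb gvlk isxs xnqf
Hunk 5: at line 4 remove [jxnsa,fvde] add [tek] -> 11 lines: qoy yjy lbxu bvx mgu tek ipxh trmsb gvlk isxs xnqf
Final line 4: bvx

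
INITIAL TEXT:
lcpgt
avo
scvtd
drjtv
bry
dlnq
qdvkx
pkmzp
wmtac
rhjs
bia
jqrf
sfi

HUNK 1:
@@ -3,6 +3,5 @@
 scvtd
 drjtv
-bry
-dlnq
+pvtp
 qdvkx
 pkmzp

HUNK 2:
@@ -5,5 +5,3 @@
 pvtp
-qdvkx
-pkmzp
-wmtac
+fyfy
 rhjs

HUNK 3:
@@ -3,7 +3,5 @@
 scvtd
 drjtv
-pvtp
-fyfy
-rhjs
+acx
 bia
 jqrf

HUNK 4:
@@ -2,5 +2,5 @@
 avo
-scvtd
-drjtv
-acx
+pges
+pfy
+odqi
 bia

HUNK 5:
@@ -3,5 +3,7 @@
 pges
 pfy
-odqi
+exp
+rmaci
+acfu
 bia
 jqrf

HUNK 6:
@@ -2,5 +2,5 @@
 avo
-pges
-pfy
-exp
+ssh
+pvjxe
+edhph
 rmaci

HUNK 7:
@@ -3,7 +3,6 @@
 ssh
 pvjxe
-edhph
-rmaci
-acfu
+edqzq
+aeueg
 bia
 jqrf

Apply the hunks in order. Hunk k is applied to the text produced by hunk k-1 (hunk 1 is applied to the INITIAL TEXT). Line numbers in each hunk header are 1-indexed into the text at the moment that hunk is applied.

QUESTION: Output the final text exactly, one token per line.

Answer: lcpgt
avo
ssh
pvjxe
edqzq
aeueg
bia
jqrf
sfi

Derivation:
Hunk 1: at line 3 remove [bry,dlnq] add [pvtp] -> 12 lines: lcpgt avo scvtd drjtv pvtp qdvkx pkmzp wmtac rhjs bia jqrf sfi
Hunk 2: at line 5 remove [qdvkx,pkmzp,wmtac] add [fyfy] -> 10 lines: lcpgt avo scvtd drjtv pvtp fyfy rhjs bia jqrf sfi
Hunk 3: at line 3 remove [pvtp,fyfy,rhjs] add [acx] -> 8 lines: lcpgt avo scvtd drjtv acx bia jqrf sfi
Hunk 4: at line 2 remove [scvtd,drjtv,acx] add [pges,pfy,odqi] -> 8 lines: lcpgt avo pges pfy odqi bia jqrf sfi
Hunk 5: at line 3 remove [odqi] add [exp,rmaci,acfu] -> 10 lines: lcpgt avo pges pfy exp rmaci acfu bia jqrf sfi
Hunk 6: at line 2 remove [pges,pfy,exp] add [ssh,pvjxe,edhph] -> 10 lines: lcpgt avo ssh pvjxe edhph rmaci acfu bia jqrf sfi
Hunk 7: at line 3 remove [edhph,rmaci,acfu] add [edqzq,aeueg] -> 9 lines: lcpgt avo ssh pvjxe edqzq aeueg bia jqrf sfi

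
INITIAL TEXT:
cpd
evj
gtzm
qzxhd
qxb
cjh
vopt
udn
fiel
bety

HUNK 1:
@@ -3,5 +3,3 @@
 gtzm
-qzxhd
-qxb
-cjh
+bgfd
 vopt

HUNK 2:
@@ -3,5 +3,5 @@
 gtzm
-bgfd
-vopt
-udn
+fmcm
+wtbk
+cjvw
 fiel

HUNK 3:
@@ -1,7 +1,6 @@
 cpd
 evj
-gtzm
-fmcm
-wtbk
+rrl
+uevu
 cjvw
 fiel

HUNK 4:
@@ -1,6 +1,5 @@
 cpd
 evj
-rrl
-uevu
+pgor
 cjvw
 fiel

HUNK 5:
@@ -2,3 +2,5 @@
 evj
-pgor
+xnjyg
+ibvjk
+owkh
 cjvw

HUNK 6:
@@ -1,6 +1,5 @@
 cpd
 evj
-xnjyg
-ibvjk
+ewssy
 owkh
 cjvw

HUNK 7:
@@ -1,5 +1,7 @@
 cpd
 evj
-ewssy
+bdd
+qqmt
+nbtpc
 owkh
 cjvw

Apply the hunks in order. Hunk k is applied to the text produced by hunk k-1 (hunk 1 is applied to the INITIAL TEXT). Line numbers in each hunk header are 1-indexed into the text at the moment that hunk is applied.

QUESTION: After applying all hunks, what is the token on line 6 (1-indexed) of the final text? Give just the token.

Hunk 1: at line 3 remove [qzxhd,qxb,cjh] add [bgfd] -> 8 lines: cpd evj gtzm bgfd vopt udn fiel bety
Hunk 2: at line 3 remove [bgfd,vopt,udn] add [fmcm,wtbk,cjvw] -> 8 lines: cpd evj gtzm fmcm wtbk cjvw fiel bety
Hunk 3: at line 1 remove [gtzm,fmcm,wtbk] add [rrl,uevu] -> 7 lines: cpd evj rrl uevu cjvw fiel bety
Hunk 4: at line 1 remove [rrl,uevu] add [pgor] -> 6 lines: cpd evj pgor cjvw fiel bety
Hunk 5: at line 2 remove [pgor] add [xnjyg,ibvjk,owkh] -> 8 lines: cpd evj xnjyg ibvjk owkh cjvw fiel bety
Hunk 6: at line 1 remove [xnjyg,ibvjk] add [ewssy] -> 7 lines: cpd evj ewssy owkh cjvw fiel bety
Hunk 7: at line 1 remove [ewssy] add [bdd,qqmt,nbtpc] -> 9 lines: cpd evj bdd qqmt nbtpc owkh cjvw fiel bety
Final line 6: owkh

Answer: owkh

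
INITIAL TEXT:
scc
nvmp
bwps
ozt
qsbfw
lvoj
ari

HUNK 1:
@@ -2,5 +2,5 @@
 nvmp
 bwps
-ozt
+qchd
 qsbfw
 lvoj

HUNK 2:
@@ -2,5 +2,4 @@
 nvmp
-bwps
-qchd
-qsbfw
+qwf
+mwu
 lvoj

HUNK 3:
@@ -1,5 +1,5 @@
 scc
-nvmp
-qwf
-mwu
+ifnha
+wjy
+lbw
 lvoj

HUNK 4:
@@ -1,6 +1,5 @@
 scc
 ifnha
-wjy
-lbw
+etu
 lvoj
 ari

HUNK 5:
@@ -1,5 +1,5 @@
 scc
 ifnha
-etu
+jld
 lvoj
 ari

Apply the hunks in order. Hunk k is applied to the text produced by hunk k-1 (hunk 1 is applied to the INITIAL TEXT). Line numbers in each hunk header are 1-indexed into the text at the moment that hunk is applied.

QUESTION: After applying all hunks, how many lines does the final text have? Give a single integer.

Hunk 1: at line 2 remove [ozt] add [qchd] -> 7 lines: scc nvmp bwps qchd qsbfw lvoj ari
Hunk 2: at line 2 remove [bwps,qchd,qsbfw] add [qwf,mwu] -> 6 lines: scc nvmp qwf mwu lvoj ari
Hunk 3: at line 1 remove [nvmp,qwf,mwu] add [ifnha,wjy,lbw] -> 6 lines: scc ifnha wjy lbw lvoj ari
Hunk 4: at line 1 remove [wjy,lbw] add [etu] -> 5 lines: scc ifnha etu lvoj ari
Hunk 5: at line 1 remove [etu] add [jld] -> 5 lines: scc ifnha jld lvoj ari
Final line count: 5

Answer: 5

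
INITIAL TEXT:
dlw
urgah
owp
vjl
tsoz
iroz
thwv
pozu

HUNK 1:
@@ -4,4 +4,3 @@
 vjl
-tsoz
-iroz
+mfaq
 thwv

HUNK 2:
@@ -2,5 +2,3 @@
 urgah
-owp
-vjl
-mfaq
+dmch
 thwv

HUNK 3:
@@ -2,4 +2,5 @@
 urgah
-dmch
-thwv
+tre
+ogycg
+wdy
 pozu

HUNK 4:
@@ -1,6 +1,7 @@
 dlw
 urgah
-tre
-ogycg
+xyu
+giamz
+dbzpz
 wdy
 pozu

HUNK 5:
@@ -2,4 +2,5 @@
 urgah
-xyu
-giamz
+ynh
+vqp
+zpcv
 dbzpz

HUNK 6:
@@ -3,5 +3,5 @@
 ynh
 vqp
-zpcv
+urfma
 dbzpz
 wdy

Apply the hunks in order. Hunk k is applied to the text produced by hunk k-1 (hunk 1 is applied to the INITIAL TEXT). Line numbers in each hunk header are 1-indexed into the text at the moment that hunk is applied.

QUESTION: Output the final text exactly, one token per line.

Answer: dlw
urgah
ynh
vqp
urfma
dbzpz
wdy
pozu

Derivation:
Hunk 1: at line 4 remove [tsoz,iroz] add [mfaq] -> 7 lines: dlw urgah owp vjl mfaq thwv pozu
Hunk 2: at line 2 remove [owp,vjl,mfaq] add [dmch] -> 5 lines: dlw urgah dmch thwv pozu
Hunk 3: at line 2 remove [dmch,thwv] add [tre,ogycg,wdy] -> 6 lines: dlw urgah tre ogycg wdy pozu
Hunk 4: at line 1 remove [tre,ogycg] add [xyu,giamz,dbzpz] -> 7 lines: dlw urgah xyu giamz dbzpz wdy pozu
Hunk 5: at line 2 remove [xyu,giamz] add [ynh,vqp,zpcv] -> 8 lines: dlw urgah ynh vqp zpcv dbzpz wdy pozu
Hunk 6: at line 3 remove [zpcv] add [urfma] -> 8 lines: dlw urgah ynh vqp urfma dbzpz wdy pozu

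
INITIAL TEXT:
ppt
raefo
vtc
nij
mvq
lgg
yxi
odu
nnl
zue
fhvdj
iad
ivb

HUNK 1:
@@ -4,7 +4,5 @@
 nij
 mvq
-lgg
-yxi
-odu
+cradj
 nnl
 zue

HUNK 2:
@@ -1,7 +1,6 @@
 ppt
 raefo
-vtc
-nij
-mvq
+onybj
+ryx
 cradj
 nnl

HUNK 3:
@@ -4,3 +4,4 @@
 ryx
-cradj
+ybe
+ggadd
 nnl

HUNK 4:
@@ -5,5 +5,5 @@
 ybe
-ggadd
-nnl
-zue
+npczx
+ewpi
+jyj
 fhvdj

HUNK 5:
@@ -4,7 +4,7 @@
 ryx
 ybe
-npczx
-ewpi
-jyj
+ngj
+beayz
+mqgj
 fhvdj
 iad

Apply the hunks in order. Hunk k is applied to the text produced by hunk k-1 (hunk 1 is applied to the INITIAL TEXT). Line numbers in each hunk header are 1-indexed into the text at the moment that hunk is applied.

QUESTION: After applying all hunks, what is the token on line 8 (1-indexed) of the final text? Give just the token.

Answer: mqgj

Derivation:
Hunk 1: at line 4 remove [lgg,yxi,odu] add [cradj] -> 11 lines: ppt raefo vtc nij mvq cradj nnl zue fhvdj iad ivb
Hunk 2: at line 1 remove [vtc,nij,mvq] add [onybj,ryx] -> 10 lines: ppt raefo onybj ryx cradj nnl zue fhvdj iad ivb
Hunk 3: at line 4 remove [cradj] add [ybe,ggadd] -> 11 lines: ppt raefo onybj ryx ybe ggadd nnl zue fhvdj iad ivb
Hunk 4: at line 5 remove [ggadd,nnl,zue] add [npczx,ewpi,jyj] -> 11 lines: ppt raefo onybj ryx ybe npczx ewpi jyj fhvdj iad ivb
Hunk 5: at line 4 remove [npczx,ewpi,jyj] add [ngj,beayz,mqgj] -> 11 lines: ppt raefo onybj ryx ybe ngj beayz mqgj fhvdj iad ivb
Final line 8: mqgj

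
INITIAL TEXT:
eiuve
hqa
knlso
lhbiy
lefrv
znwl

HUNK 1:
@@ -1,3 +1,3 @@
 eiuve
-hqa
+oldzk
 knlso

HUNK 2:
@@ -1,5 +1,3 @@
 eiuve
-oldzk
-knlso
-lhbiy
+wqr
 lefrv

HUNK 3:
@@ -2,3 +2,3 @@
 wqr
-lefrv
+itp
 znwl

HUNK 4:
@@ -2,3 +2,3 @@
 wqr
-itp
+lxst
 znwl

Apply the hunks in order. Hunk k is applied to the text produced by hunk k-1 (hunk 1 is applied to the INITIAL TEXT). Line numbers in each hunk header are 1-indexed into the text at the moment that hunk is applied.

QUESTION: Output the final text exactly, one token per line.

Hunk 1: at line 1 remove [hqa] add [oldzk] -> 6 lines: eiuve oldzk knlso lhbiy lefrv znwl
Hunk 2: at line 1 remove [oldzk,knlso,lhbiy] add [wqr] -> 4 lines: eiuve wqr lefrv znwl
Hunk 3: at line 2 remove [lefrv] add [itp] -> 4 lines: eiuve wqr itp znwl
Hunk 4: at line 2 remove [itp] add [lxst] -> 4 lines: eiuve wqr lxst znwl

Answer: eiuve
wqr
lxst
znwl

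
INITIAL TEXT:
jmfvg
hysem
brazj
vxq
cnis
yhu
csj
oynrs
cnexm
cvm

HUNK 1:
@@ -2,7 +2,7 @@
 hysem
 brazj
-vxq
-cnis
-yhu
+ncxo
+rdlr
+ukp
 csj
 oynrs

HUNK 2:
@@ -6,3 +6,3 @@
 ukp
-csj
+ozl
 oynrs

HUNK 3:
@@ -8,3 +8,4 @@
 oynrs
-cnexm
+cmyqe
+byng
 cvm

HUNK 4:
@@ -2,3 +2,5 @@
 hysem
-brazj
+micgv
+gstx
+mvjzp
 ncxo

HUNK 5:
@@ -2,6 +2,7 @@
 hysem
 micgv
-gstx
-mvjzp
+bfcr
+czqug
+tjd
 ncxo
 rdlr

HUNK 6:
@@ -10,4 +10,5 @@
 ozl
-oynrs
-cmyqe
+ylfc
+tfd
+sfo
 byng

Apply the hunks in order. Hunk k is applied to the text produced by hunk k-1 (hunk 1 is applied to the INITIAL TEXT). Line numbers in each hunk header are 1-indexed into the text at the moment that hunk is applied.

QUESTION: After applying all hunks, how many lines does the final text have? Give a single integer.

Answer: 15

Derivation:
Hunk 1: at line 2 remove [vxq,cnis,yhu] add [ncxo,rdlr,ukp] -> 10 lines: jmfvg hysem brazj ncxo rdlr ukp csj oynrs cnexm cvm
Hunk 2: at line 6 remove [csj] add [ozl] -> 10 lines: jmfvg hysem brazj ncxo rdlr ukp ozl oynrs cnexm cvm
Hunk 3: at line 8 remove [cnexm] add [cmyqe,byng] -> 11 lines: jmfvg hysem brazj ncxo rdlr ukp ozl oynrs cmyqe byng cvm
Hunk 4: at line 2 remove [brazj] add [micgv,gstx,mvjzp] -> 13 lines: jmfvg hysem micgv gstx mvjzp ncxo rdlr ukp ozl oynrs cmyqe byng cvm
Hunk 5: at line 2 remove [gstx,mvjzp] add [bfcr,czqug,tjd] -> 14 lines: jmfvg hysem micgv bfcr czqug tjd ncxo rdlr ukp ozl oynrs cmyqe byng cvm
Hunk 6: at line 10 remove [oynrs,cmyqe] add [ylfc,tfd,sfo] -> 15 lines: jmfvg hysem micgv bfcr czqug tjd ncxo rdlr ukp ozl ylfc tfd sfo byng cvm
Final line count: 15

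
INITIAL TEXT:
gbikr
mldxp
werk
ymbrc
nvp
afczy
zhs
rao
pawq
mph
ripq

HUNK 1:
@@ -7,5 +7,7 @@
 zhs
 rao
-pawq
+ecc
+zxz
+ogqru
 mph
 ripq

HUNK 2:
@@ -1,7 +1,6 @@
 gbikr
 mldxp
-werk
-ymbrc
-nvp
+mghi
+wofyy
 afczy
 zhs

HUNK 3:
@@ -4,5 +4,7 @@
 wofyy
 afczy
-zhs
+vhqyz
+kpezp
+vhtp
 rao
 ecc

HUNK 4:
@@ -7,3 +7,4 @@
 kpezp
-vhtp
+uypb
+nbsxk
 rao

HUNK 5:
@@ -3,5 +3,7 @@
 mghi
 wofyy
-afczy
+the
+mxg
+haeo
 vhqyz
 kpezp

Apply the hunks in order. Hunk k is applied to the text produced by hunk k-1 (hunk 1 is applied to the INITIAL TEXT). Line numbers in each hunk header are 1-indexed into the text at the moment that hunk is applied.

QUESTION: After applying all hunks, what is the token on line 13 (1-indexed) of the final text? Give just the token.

Hunk 1: at line 7 remove [pawq] add [ecc,zxz,ogqru] -> 13 lines: gbikr mldxp werk ymbrc nvp afczy zhs rao ecc zxz ogqru mph ripq
Hunk 2: at line 1 remove [werk,ymbrc,nvp] add [mghi,wofyy] -> 12 lines: gbikr mldxp mghi wofyy afczy zhs rao ecc zxz ogqru mph ripq
Hunk 3: at line 4 remove [zhs] add [vhqyz,kpezp,vhtp] -> 14 lines: gbikr mldxp mghi wofyy afczy vhqyz kpezp vhtp rao ecc zxz ogqru mph ripq
Hunk 4: at line 7 remove [vhtp] add [uypb,nbsxk] -> 15 lines: gbikr mldxp mghi wofyy afczy vhqyz kpezp uypb nbsxk rao ecc zxz ogqru mph ripq
Hunk 5: at line 3 remove [afczy] add [the,mxg,haeo] -> 17 lines: gbikr mldxp mghi wofyy the mxg haeo vhqyz kpezp uypb nbsxk rao ecc zxz ogqru mph ripq
Final line 13: ecc

Answer: ecc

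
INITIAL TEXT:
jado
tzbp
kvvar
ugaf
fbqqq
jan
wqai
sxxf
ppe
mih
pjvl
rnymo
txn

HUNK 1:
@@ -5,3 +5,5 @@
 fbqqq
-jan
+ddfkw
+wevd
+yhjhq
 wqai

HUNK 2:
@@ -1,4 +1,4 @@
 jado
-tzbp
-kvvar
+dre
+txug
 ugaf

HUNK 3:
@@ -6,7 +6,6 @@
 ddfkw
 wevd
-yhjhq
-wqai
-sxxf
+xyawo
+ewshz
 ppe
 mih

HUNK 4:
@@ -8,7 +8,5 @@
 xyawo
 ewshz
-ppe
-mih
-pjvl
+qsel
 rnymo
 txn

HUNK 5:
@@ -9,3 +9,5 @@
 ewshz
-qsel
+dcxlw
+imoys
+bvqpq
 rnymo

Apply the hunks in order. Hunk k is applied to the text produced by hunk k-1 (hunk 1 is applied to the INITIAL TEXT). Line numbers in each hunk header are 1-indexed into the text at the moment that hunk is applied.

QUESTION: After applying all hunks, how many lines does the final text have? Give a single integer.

Hunk 1: at line 5 remove [jan] add [ddfkw,wevd,yhjhq] -> 15 lines: jado tzbp kvvar ugaf fbqqq ddfkw wevd yhjhq wqai sxxf ppe mih pjvl rnymo txn
Hunk 2: at line 1 remove [tzbp,kvvar] add [dre,txug] -> 15 lines: jado dre txug ugaf fbqqq ddfkw wevd yhjhq wqai sxxf ppe mih pjvl rnymo txn
Hunk 3: at line 6 remove [yhjhq,wqai,sxxf] add [xyawo,ewshz] -> 14 lines: jado dre txug ugaf fbqqq ddfkw wevd xyawo ewshz ppe mih pjvl rnymo txn
Hunk 4: at line 8 remove [ppe,mih,pjvl] add [qsel] -> 12 lines: jado dre txug ugaf fbqqq ddfkw wevd xyawo ewshz qsel rnymo txn
Hunk 5: at line 9 remove [qsel] add [dcxlw,imoys,bvqpq] -> 14 lines: jado dre txug ugaf fbqqq ddfkw wevd xyawo ewshz dcxlw imoys bvqpq rnymo txn
Final line count: 14

Answer: 14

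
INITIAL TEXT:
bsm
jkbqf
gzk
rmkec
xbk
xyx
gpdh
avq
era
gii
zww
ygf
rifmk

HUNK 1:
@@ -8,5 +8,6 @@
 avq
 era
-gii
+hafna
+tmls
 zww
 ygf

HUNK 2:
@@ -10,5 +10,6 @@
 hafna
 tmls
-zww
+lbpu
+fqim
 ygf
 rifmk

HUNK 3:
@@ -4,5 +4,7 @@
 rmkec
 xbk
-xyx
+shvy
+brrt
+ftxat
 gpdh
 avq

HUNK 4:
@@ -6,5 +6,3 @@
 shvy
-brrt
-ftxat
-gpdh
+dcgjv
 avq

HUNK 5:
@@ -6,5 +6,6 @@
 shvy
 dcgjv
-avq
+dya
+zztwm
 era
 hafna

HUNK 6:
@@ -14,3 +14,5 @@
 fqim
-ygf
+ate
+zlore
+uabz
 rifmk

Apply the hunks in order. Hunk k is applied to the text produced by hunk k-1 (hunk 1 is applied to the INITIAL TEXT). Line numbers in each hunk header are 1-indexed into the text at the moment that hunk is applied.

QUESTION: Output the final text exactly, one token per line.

Hunk 1: at line 8 remove [gii] add [hafna,tmls] -> 14 lines: bsm jkbqf gzk rmkec xbk xyx gpdh avq era hafna tmls zww ygf rifmk
Hunk 2: at line 10 remove [zww] add [lbpu,fqim] -> 15 lines: bsm jkbqf gzk rmkec xbk xyx gpdh avq era hafna tmls lbpu fqim ygf rifmk
Hunk 3: at line 4 remove [xyx] add [shvy,brrt,ftxat] -> 17 lines: bsm jkbqf gzk rmkec xbk shvy brrt ftxat gpdh avq era hafna tmls lbpu fqim ygf rifmk
Hunk 4: at line 6 remove [brrt,ftxat,gpdh] add [dcgjv] -> 15 lines: bsm jkbqf gzk rmkec xbk shvy dcgjv avq era hafna tmls lbpu fqim ygf rifmk
Hunk 5: at line 6 remove [avq] add [dya,zztwm] -> 16 lines: bsm jkbqf gzk rmkec xbk shvy dcgjv dya zztwm era hafna tmls lbpu fqim ygf rifmk
Hunk 6: at line 14 remove [ygf] add [ate,zlore,uabz] -> 18 lines: bsm jkbqf gzk rmkec xbk shvy dcgjv dya zztwm era hafna tmls lbpu fqim ate zlore uabz rifmk

Answer: bsm
jkbqf
gzk
rmkec
xbk
shvy
dcgjv
dya
zztwm
era
hafna
tmls
lbpu
fqim
ate
zlore
uabz
rifmk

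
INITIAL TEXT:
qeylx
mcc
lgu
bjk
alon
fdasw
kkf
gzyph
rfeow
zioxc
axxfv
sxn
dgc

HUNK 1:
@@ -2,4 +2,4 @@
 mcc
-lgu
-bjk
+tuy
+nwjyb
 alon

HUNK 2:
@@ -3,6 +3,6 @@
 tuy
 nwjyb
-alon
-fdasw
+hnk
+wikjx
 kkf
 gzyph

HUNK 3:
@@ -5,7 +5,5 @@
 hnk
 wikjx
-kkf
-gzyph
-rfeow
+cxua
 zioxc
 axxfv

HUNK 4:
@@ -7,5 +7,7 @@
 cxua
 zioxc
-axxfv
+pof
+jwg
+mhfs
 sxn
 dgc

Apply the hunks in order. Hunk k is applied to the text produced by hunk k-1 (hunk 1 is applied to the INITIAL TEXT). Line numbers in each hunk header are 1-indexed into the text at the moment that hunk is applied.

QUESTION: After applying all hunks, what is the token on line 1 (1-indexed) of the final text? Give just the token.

Answer: qeylx

Derivation:
Hunk 1: at line 2 remove [lgu,bjk] add [tuy,nwjyb] -> 13 lines: qeylx mcc tuy nwjyb alon fdasw kkf gzyph rfeow zioxc axxfv sxn dgc
Hunk 2: at line 3 remove [alon,fdasw] add [hnk,wikjx] -> 13 lines: qeylx mcc tuy nwjyb hnk wikjx kkf gzyph rfeow zioxc axxfv sxn dgc
Hunk 3: at line 5 remove [kkf,gzyph,rfeow] add [cxua] -> 11 lines: qeylx mcc tuy nwjyb hnk wikjx cxua zioxc axxfv sxn dgc
Hunk 4: at line 7 remove [axxfv] add [pof,jwg,mhfs] -> 13 lines: qeylx mcc tuy nwjyb hnk wikjx cxua zioxc pof jwg mhfs sxn dgc
Final line 1: qeylx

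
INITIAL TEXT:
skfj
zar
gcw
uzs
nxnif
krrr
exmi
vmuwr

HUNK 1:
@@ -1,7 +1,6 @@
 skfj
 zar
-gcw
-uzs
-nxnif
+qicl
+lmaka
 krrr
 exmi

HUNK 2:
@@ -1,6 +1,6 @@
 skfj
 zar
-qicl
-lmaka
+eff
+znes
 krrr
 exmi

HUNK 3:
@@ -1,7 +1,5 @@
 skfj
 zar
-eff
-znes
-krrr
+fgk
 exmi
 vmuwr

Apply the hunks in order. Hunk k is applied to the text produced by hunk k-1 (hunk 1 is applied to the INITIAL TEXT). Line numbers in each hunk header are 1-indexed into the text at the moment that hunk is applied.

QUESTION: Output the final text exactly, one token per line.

Answer: skfj
zar
fgk
exmi
vmuwr

Derivation:
Hunk 1: at line 1 remove [gcw,uzs,nxnif] add [qicl,lmaka] -> 7 lines: skfj zar qicl lmaka krrr exmi vmuwr
Hunk 2: at line 1 remove [qicl,lmaka] add [eff,znes] -> 7 lines: skfj zar eff znes krrr exmi vmuwr
Hunk 3: at line 1 remove [eff,znes,krrr] add [fgk] -> 5 lines: skfj zar fgk exmi vmuwr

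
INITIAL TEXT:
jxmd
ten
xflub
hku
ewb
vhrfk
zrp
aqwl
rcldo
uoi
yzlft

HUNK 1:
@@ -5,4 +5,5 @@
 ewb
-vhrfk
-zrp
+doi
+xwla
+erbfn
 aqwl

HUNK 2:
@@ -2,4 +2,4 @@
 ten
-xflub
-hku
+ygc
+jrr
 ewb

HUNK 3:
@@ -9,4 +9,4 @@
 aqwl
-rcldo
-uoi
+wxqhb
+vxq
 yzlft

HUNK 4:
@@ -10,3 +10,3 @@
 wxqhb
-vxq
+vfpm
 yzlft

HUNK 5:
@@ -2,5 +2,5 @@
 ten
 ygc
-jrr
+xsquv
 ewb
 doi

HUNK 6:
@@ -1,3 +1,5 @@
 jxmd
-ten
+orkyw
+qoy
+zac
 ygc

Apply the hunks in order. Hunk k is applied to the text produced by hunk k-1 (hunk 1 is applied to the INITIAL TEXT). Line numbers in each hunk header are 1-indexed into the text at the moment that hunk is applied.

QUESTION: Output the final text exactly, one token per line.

Hunk 1: at line 5 remove [vhrfk,zrp] add [doi,xwla,erbfn] -> 12 lines: jxmd ten xflub hku ewb doi xwla erbfn aqwl rcldo uoi yzlft
Hunk 2: at line 2 remove [xflub,hku] add [ygc,jrr] -> 12 lines: jxmd ten ygc jrr ewb doi xwla erbfn aqwl rcldo uoi yzlft
Hunk 3: at line 9 remove [rcldo,uoi] add [wxqhb,vxq] -> 12 lines: jxmd ten ygc jrr ewb doi xwla erbfn aqwl wxqhb vxq yzlft
Hunk 4: at line 10 remove [vxq] add [vfpm] -> 12 lines: jxmd ten ygc jrr ewb doi xwla erbfn aqwl wxqhb vfpm yzlft
Hunk 5: at line 2 remove [jrr] add [xsquv] -> 12 lines: jxmd ten ygc xsquv ewb doi xwla erbfn aqwl wxqhb vfpm yzlft
Hunk 6: at line 1 remove [ten] add [orkyw,qoy,zac] -> 14 lines: jxmd orkyw qoy zac ygc xsquv ewb doi xwla erbfn aqwl wxqhb vfpm yzlft

Answer: jxmd
orkyw
qoy
zac
ygc
xsquv
ewb
doi
xwla
erbfn
aqwl
wxqhb
vfpm
yzlft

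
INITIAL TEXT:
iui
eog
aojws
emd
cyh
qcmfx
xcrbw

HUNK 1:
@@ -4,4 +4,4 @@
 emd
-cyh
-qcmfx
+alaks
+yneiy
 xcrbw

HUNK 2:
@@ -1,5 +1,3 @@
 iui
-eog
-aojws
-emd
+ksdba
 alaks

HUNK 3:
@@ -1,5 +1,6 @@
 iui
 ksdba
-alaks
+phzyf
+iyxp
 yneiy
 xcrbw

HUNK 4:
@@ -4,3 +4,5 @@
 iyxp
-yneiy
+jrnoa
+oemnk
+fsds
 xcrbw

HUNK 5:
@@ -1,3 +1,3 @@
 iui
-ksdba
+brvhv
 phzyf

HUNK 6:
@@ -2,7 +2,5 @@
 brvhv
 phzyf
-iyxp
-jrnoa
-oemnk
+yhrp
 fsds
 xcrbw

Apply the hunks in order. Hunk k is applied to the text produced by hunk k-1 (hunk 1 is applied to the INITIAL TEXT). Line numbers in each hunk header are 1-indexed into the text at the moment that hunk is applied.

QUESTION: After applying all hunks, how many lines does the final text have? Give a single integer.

Answer: 6

Derivation:
Hunk 1: at line 4 remove [cyh,qcmfx] add [alaks,yneiy] -> 7 lines: iui eog aojws emd alaks yneiy xcrbw
Hunk 2: at line 1 remove [eog,aojws,emd] add [ksdba] -> 5 lines: iui ksdba alaks yneiy xcrbw
Hunk 3: at line 1 remove [alaks] add [phzyf,iyxp] -> 6 lines: iui ksdba phzyf iyxp yneiy xcrbw
Hunk 4: at line 4 remove [yneiy] add [jrnoa,oemnk,fsds] -> 8 lines: iui ksdba phzyf iyxp jrnoa oemnk fsds xcrbw
Hunk 5: at line 1 remove [ksdba] add [brvhv] -> 8 lines: iui brvhv phzyf iyxp jrnoa oemnk fsds xcrbw
Hunk 6: at line 2 remove [iyxp,jrnoa,oemnk] add [yhrp] -> 6 lines: iui brvhv phzyf yhrp fsds xcrbw
Final line count: 6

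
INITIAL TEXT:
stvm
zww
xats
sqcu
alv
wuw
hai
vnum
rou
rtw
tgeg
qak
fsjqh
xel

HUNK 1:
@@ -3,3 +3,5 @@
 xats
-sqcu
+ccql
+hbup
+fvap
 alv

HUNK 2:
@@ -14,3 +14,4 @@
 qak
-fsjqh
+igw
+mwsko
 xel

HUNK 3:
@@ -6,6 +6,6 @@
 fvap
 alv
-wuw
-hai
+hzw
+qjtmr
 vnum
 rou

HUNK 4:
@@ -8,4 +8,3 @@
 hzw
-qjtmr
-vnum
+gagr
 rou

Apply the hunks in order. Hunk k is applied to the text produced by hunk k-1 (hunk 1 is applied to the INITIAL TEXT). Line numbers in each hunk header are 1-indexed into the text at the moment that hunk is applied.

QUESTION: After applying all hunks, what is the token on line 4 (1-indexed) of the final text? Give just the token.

Hunk 1: at line 3 remove [sqcu] add [ccql,hbup,fvap] -> 16 lines: stvm zww xats ccql hbup fvap alv wuw hai vnum rou rtw tgeg qak fsjqh xel
Hunk 2: at line 14 remove [fsjqh] add [igw,mwsko] -> 17 lines: stvm zww xats ccql hbup fvap alv wuw hai vnum rou rtw tgeg qak igw mwsko xel
Hunk 3: at line 6 remove [wuw,hai] add [hzw,qjtmr] -> 17 lines: stvm zww xats ccql hbup fvap alv hzw qjtmr vnum rou rtw tgeg qak igw mwsko xel
Hunk 4: at line 8 remove [qjtmr,vnum] add [gagr] -> 16 lines: stvm zww xats ccql hbup fvap alv hzw gagr rou rtw tgeg qak igw mwsko xel
Final line 4: ccql

Answer: ccql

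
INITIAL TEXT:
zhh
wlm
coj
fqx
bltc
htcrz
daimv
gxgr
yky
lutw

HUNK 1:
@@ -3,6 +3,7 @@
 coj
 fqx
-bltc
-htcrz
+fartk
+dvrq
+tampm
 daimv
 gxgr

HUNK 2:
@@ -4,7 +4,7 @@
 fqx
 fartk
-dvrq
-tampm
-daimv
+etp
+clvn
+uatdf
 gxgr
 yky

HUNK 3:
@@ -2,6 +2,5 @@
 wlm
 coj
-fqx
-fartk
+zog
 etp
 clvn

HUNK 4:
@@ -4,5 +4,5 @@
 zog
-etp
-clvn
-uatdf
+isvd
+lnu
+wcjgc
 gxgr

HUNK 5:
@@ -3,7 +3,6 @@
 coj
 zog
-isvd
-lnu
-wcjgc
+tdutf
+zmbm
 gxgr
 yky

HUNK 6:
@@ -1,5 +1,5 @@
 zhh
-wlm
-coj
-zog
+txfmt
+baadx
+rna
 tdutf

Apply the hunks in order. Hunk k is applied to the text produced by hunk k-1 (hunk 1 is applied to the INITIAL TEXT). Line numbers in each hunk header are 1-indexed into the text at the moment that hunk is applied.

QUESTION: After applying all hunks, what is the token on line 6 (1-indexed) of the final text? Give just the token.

Hunk 1: at line 3 remove [bltc,htcrz] add [fartk,dvrq,tampm] -> 11 lines: zhh wlm coj fqx fartk dvrq tampm daimv gxgr yky lutw
Hunk 2: at line 4 remove [dvrq,tampm,daimv] add [etp,clvn,uatdf] -> 11 lines: zhh wlm coj fqx fartk etp clvn uatdf gxgr yky lutw
Hunk 3: at line 2 remove [fqx,fartk] add [zog] -> 10 lines: zhh wlm coj zog etp clvn uatdf gxgr yky lutw
Hunk 4: at line 4 remove [etp,clvn,uatdf] add [isvd,lnu,wcjgc] -> 10 lines: zhh wlm coj zog isvd lnu wcjgc gxgr yky lutw
Hunk 5: at line 3 remove [isvd,lnu,wcjgc] add [tdutf,zmbm] -> 9 lines: zhh wlm coj zog tdutf zmbm gxgr yky lutw
Hunk 6: at line 1 remove [wlm,coj,zog] add [txfmt,baadx,rna] -> 9 lines: zhh txfmt baadx rna tdutf zmbm gxgr yky lutw
Final line 6: zmbm

Answer: zmbm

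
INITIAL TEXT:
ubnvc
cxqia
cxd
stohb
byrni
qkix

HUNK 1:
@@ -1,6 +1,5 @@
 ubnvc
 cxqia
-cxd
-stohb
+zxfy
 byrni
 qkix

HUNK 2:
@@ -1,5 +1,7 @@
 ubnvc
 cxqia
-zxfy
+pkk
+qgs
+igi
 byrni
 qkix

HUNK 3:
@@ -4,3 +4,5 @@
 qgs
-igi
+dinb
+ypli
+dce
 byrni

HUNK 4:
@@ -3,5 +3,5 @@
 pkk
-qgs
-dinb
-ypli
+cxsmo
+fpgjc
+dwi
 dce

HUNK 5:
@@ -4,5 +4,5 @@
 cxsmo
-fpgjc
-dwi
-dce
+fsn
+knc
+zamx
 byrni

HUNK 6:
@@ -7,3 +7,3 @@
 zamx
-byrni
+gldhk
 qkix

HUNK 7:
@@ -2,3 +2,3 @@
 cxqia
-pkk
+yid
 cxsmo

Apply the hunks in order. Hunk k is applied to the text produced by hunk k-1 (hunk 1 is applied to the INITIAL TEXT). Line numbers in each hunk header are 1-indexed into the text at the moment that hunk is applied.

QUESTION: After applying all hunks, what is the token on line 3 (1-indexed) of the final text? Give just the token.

Answer: yid

Derivation:
Hunk 1: at line 1 remove [cxd,stohb] add [zxfy] -> 5 lines: ubnvc cxqia zxfy byrni qkix
Hunk 2: at line 1 remove [zxfy] add [pkk,qgs,igi] -> 7 lines: ubnvc cxqia pkk qgs igi byrni qkix
Hunk 3: at line 4 remove [igi] add [dinb,ypli,dce] -> 9 lines: ubnvc cxqia pkk qgs dinb ypli dce byrni qkix
Hunk 4: at line 3 remove [qgs,dinb,ypli] add [cxsmo,fpgjc,dwi] -> 9 lines: ubnvc cxqia pkk cxsmo fpgjc dwi dce byrni qkix
Hunk 5: at line 4 remove [fpgjc,dwi,dce] add [fsn,knc,zamx] -> 9 lines: ubnvc cxqia pkk cxsmo fsn knc zamx byrni qkix
Hunk 6: at line 7 remove [byrni] add [gldhk] -> 9 lines: ubnvc cxqia pkk cxsmo fsn knc zamx gldhk qkix
Hunk 7: at line 2 remove [pkk] add [yid] -> 9 lines: ubnvc cxqia yid cxsmo fsn knc zamx gldhk qkix
Final line 3: yid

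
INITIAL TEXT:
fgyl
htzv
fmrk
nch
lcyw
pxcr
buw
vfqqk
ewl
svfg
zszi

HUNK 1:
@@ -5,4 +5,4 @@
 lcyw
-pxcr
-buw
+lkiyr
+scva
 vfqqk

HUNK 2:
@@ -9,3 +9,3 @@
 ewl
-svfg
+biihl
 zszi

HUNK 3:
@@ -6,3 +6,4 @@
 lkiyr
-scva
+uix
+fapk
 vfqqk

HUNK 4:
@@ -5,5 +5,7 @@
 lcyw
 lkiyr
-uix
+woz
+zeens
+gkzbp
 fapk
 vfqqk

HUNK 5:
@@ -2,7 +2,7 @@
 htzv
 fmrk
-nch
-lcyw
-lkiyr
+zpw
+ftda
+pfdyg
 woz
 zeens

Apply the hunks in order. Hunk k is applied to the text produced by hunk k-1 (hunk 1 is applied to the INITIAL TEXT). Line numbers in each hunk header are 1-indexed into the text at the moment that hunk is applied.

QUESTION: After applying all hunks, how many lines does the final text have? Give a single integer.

Hunk 1: at line 5 remove [pxcr,buw] add [lkiyr,scva] -> 11 lines: fgyl htzv fmrk nch lcyw lkiyr scva vfqqk ewl svfg zszi
Hunk 2: at line 9 remove [svfg] add [biihl] -> 11 lines: fgyl htzv fmrk nch lcyw lkiyr scva vfqqk ewl biihl zszi
Hunk 3: at line 6 remove [scva] add [uix,fapk] -> 12 lines: fgyl htzv fmrk nch lcyw lkiyr uix fapk vfqqk ewl biihl zszi
Hunk 4: at line 5 remove [uix] add [woz,zeens,gkzbp] -> 14 lines: fgyl htzv fmrk nch lcyw lkiyr woz zeens gkzbp fapk vfqqk ewl biihl zszi
Hunk 5: at line 2 remove [nch,lcyw,lkiyr] add [zpw,ftda,pfdyg] -> 14 lines: fgyl htzv fmrk zpw ftda pfdyg woz zeens gkzbp fapk vfqqk ewl biihl zszi
Final line count: 14

Answer: 14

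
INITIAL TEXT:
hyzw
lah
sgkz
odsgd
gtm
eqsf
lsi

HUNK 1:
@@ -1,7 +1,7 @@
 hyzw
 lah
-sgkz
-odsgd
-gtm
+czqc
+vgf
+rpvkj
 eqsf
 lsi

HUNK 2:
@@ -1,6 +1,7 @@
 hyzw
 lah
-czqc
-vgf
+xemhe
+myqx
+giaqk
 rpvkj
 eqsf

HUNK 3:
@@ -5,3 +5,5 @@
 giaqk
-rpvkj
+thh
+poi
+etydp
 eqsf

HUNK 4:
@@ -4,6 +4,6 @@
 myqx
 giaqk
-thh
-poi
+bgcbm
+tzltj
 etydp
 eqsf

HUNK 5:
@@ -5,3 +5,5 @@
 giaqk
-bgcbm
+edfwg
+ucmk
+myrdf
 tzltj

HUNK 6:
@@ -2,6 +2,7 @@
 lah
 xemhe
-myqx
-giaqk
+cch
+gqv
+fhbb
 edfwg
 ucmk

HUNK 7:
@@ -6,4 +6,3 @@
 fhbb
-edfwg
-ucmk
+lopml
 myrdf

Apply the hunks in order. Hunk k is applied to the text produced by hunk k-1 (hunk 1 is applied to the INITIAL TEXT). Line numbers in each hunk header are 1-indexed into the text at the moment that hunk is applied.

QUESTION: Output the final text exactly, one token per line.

Answer: hyzw
lah
xemhe
cch
gqv
fhbb
lopml
myrdf
tzltj
etydp
eqsf
lsi

Derivation:
Hunk 1: at line 1 remove [sgkz,odsgd,gtm] add [czqc,vgf,rpvkj] -> 7 lines: hyzw lah czqc vgf rpvkj eqsf lsi
Hunk 2: at line 1 remove [czqc,vgf] add [xemhe,myqx,giaqk] -> 8 lines: hyzw lah xemhe myqx giaqk rpvkj eqsf lsi
Hunk 3: at line 5 remove [rpvkj] add [thh,poi,etydp] -> 10 lines: hyzw lah xemhe myqx giaqk thh poi etydp eqsf lsi
Hunk 4: at line 4 remove [thh,poi] add [bgcbm,tzltj] -> 10 lines: hyzw lah xemhe myqx giaqk bgcbm tzltj etydp eqsf lsi
Hunk 5: at line 5 remove [bgcbm] add [edfwg,ucmk,myrdf] -> 12 lines: hyzw lah xemhe myqx giaqk edfwg ucmk myrdf tzltj etydp eqsf lsi
Hunk 6: at line 2 remove [myqx,giaqk] add [cch,gqv,fhbb] -> 13 lines: hyzw lah xemhe cch gqv fhbb edfwg ucmk myrdf tzltj etydp eqsf lsi
Hunk 7: at line 6 remove [edfwg,ucmk] add [lopml] -> 12 lines: hyzw lah xemhe cch gqv fhbb lopml myrdf tzltj etydp eqsf lsi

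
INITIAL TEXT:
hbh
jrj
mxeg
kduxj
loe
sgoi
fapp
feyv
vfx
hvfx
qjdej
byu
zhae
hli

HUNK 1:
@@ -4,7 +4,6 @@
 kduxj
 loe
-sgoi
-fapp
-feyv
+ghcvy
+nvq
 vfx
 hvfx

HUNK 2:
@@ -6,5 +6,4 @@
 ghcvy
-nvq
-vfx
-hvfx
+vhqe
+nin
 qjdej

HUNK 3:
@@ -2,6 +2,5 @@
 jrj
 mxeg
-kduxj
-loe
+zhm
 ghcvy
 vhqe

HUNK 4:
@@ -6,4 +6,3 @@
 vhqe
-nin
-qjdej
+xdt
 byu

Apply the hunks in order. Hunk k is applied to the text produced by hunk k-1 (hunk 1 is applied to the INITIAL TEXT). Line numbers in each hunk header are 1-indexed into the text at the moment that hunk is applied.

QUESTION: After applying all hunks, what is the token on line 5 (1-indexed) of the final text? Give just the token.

Hunk 1: at line 4 remove [sgoi,fapp,feyv] add [ghcvy,nvq] -> 13 lines: hbh jrj mxeg kduxj loe ghcvy nvq vfx hvfx qjdej byu zhae hli
Hunk 2: at line 6 remove [nvq,vfx,hvfx] add [vhqe,nin] -> 12 lines: hbh jrj mxeg kduxj loe ghcvy vhqe nin qjdej byu zhae hli
Hunk 3: at line 2 remove [kduxj,loe] add [zhm] -> 11 lines: hbh jrj mxeg zhm ghcvy vhqe nin qjdej byu zhae hli
Hunk 4: at line 6 remove [nin,qjdej] add [xdt] -> 10 lines: hbh jrj mxeg zhm ghcvy vhqe xdt byu zhae hli
Final line 5: ghcvy

Answer: ghcvy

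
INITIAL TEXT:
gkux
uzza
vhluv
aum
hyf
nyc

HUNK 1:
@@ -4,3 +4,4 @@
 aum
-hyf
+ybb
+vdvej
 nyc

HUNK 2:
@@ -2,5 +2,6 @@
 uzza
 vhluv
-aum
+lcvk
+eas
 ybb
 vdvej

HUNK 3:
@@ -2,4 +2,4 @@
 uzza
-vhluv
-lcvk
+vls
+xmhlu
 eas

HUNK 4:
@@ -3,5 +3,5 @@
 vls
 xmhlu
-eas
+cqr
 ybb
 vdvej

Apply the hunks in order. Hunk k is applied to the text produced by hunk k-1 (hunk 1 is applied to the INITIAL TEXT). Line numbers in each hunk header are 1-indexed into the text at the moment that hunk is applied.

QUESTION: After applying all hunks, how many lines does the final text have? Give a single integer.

Answer: 8

Derivation:
Hunk 1: at line 4 remove [hyf] add [ybb,vdvej] -> 7 lines: gkux uzza vhluv aum ybb vdvej nyc
Hunk 2: at line 2 remove [aum] add [lcvk,eas] -> 8 lines: gkux uzza vhluv lcvk eas ybb vdvej nyc
Hunk 3: at line 2 remove [vhluv,lcvk] add [vls,xmhlu] -> 8 lines: gkux uzza vls xmhlu eas ybb vdvej nyc
Hunk 4: at line 3 remove [eas] add [cqr] -> 8 lines: gkux uzza vls xmhlu cqr ybb vdvej nyc
Final line count: 8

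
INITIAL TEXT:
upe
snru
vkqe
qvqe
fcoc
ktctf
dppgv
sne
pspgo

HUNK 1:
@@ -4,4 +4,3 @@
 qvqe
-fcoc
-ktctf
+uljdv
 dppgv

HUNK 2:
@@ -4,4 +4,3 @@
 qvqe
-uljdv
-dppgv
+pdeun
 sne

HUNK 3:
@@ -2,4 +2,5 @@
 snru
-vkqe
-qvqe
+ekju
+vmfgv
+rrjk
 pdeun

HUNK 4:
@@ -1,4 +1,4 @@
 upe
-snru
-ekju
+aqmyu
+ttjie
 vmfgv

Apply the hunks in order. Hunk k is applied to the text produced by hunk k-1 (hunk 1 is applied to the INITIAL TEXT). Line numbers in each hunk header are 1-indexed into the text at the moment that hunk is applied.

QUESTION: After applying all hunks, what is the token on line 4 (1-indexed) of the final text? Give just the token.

Hunk 1: at line 4 remove [fcoc,ktctf] add [uljdv] -> 8 lines: upe snru vkqe qvqe uljdv dppgv sne pspgo
Hunk 2: at line 4 remove [uljdv,dppgv] add [pdeun] -> 7 lines: upe snru vkqe qvqe pdeun sne pspgo
Hunk 3: at line 2 remove [vkqe,qvqe] add [ekju,vmfgv,rrjk] -> 8 lines: upe snru ekju vmfgv rrjk pdeun sne pspgo
Hunk 4: at line 1 remove [snru,ekju] add [aqmyu,ttjie] -> 8 lines: upe aqmyu ttjie vmfgv rrjk pdeun sne pspgo
Final line 4: vmfgv

Answer: vmfgv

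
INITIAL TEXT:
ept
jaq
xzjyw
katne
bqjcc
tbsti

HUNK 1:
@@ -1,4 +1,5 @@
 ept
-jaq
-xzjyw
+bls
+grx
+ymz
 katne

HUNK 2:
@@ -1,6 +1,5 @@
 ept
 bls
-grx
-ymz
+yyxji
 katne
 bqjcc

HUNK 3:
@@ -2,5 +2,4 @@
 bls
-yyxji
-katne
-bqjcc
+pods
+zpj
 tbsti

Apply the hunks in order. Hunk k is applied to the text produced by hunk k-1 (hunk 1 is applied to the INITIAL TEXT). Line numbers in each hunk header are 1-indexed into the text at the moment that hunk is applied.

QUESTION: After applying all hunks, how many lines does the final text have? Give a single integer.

Hunk 1: at line 1 remove [jaq,xzjyw] add [bls,grx,ymz] -> 7 lines: ept bls grx ymz katne bqjcc tbsti
Hunk 2: at line 1 remove [grx,ymz] add [yyxji] -> 6 lines: ept bls yyxji katne bqjcc tbsti
Hunk 3: at line 2 remove [yyxji,katne,bqjcc] add [pods,zpj] -> 5 lines: ept bls pods zpj tbsti
Final line count: 5

Answer: 5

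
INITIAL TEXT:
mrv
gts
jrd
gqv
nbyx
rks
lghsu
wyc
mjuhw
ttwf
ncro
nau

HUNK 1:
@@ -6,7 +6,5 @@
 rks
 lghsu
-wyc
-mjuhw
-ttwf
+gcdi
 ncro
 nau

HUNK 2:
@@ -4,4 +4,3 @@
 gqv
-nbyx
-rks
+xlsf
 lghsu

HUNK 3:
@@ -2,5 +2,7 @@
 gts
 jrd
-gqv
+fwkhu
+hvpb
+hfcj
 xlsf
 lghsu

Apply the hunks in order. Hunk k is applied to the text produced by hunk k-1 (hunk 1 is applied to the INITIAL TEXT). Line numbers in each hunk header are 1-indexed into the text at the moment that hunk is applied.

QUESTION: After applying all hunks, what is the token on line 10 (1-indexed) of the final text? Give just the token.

Answer: ncro

Derivation:
Hunk 1: at line 6 remove [wyc,mjuhw,ttwf] add [gcdi] -> 10 lines: mrv gts jrd gqv nbyx rks lghsu gcdi ncro nau
Hunk 2: at line 4 remove [nbyx,rks] add [xlsf] -> 9 lines: mrv gts jrd gqv xlsf lghsu gcdi ncro nau
Hunk 3: at line 2 remove [gqv] add [fwkhu,hvpb,hfcj] -> 11 lines: mrv gts jrd fwkhu hvpb hfcj xlsf lghsu gcdi ncro nau
Final line 10: ncro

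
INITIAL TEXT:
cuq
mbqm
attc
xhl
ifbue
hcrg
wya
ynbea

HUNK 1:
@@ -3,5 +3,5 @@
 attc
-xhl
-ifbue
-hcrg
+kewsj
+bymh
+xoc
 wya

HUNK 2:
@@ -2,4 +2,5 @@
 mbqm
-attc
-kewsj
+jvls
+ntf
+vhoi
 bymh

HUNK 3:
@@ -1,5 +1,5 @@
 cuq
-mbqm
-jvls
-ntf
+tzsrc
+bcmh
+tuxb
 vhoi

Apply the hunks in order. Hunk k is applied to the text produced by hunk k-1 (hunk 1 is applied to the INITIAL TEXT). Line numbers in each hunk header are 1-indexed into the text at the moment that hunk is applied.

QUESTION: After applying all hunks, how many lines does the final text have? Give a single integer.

Hunk 1: at line 3 remove [xhl,ifbue,hcrg] add [kewsj,bymh,xoc] -> 8 lines: cuq mbqm attc kewsj bymh xoc wya ynbea
Hunk 2: at line 2 remove [attc,kewsj] add [jvls,ntf,vhoi] -> 9 lines: cuq mbqm jvls ntf vhoi bymh xoc wya ynbea
Hunk 3: at line 1 remove [mbqm,jvls,ntf] add [tzsrc,bcmh,tuxb] -> 9 lines: cuq tzsrc bcmh tuxb vhoi bymh xoc wya ynbea
Final line count: 9

Answer: 9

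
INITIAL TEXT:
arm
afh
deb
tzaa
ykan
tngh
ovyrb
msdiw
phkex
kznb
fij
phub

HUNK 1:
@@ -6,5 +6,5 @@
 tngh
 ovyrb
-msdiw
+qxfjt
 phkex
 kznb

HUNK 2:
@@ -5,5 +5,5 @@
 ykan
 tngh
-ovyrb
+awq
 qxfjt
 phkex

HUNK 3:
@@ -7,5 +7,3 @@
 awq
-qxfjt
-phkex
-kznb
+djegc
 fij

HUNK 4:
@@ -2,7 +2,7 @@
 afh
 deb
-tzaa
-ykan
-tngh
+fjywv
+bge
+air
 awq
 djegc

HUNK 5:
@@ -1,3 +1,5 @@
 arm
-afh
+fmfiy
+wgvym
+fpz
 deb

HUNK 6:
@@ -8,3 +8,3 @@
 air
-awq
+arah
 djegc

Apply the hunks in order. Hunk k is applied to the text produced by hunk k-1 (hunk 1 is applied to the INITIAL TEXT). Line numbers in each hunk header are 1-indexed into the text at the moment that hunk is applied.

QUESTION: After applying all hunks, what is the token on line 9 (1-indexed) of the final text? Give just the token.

Hunk 1: at line 6 remove [msdiw] add [qxfjt] -> 12 lines: arm afh deb tzaa ykan tngh ovyrb qxfjt phkex kznb fij phub
Hunk 2: at line 5 remove [ovyrb] add [awq] -> 12 lines: arm afh deb tzaa ykan tngh awq qxfjt phkex kznb fij phub
Hunk 3: at line 7 remove [qxfjt,phkex,kznb] add [djegc] -> 10 lines: arm afh deb tzaa ykan tngh awq djegc fij phub
Hunk 4: at line 2 remove [tzaa,ykan,tngh] add [fjywv,bge,air] -> 10 lines: arm afh deb fjywv bge air awq djegc fij phub
Hunk 5: at line 1 remove [afh] add [fmfiy,wgvym,fpz] -> 12 lines: arm fmfiy wgvym fpz deb fjywv bge air awq djegc fij phub
Hunk 6: at line 8 remove [awq] add [arah] -> 12 lines: arm fmfiy wgvym fpz deb fjywv bge air arah djegc fij phub
Final line 9: arah

Answer: arah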